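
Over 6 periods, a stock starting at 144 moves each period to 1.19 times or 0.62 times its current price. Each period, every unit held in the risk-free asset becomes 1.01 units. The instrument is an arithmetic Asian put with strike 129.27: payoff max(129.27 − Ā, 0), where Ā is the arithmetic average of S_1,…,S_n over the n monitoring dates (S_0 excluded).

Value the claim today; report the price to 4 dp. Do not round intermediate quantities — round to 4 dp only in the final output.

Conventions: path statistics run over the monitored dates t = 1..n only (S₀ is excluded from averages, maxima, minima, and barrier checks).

Under the martingale measure an up-move has probability p* = 0.6842; value the claim as the probability-weighted average of per-path payoffs, discounted 6 periods at R = 1.01.
Enumerate all 2^6 = 64 price paths (U = up ×1.19, D = down ×0.62); each path with k up-moves has probability p*^k·(1−p*)^(6−k).
DDDDDD: Ā=36.9337, payoff=92.3363, prob=0.000992
UDDDDD: Ā=70.8889, payoff=58.3811, prob=0.002149
DUDDDD: Ā=57.2089, payoff=72.0611, prob=0.002149
UUDDDD: Ā=109.8042, payoff=19.4658, prob=0.004656
DDUDDD: Ā=48.7273, payoff=80.5427, prob=0.002149
UDUDDD: Ā=93.5250, payoff=35.7450, prob=0.004656
DUUDDD: Ā=79.8450, payoff=49.4250, prob=0.004656
UUUDDD: Ā=153.2509, payoff=0.0000, prob=0.010087
DDDUDD: Ā=43.4687, payoff=85.8013, prob=0.002149
UDDUDD: Ā=83.4319, payoff=45.8381, prob=0.004656
DUDUDD: Ā=69.7519, payoff=59.5181, prob=0.004656
UUDUDD: Ā=133.8786, payoff=0.0000, prob=0.010087
DDUUDD: Ā=61.2703, payoff=67.9997, prob=0.004656
UDUUDD: Ā=117.5994, payoff=11.6706, prob=0.010087
DUUUDD: Ā=103.9194, payoff=25.3506, prob=0.010087
UUUUDD: Ā=199.4583, payoff=0.0000, prob=0.021855
DDDDUD: Ā=40.2084, payoff=89.0616, prob=0.002149
UDDDUD: Ā=77.1742, payoff=52.0958, prob=0.004656
DUDDUD: Ā=63.4942, payoff=65.7758, prob=0.004656
UUDDUD: Ā=121.8678, payoff=7.4022, prob=0.010087
DDUDUD: Ā=55.0126, payoff=74.2574, prob=0.004656
UDUDUD: Ā=105.5886, payoff=23.6814, prob=0.010087
DUUDUD: Ā=91.9086, payoff=37.3614, prob=0.010087
UUUDUD: Ā=176.4053, payoff=0.0000, prob=0.021855
DDDUUD: Ā=49.7540, payoff=79.5160, prob=0.004656
UDDUUD: Ā=95.4955, payoff=33.7745, prob=0.010087
DUDUUD: Ā=81.8155, payoff=47.4545, prob=0.010087
UUDUUD: Ā=157.0330, payoff=0.0000, prob=0.021855
DDUUUD: Ā=73.3339, payoff=55.9361, prob=0.010087
UDUUUD: Ā=140.7538, payoff=0.0000, prob=0.021855
DUUUUD: Ā=127.0738, payoff=2.1962, prob=0.021855
UUUUUD: Ā=243.8998, payoff=0.0000, prob=0.047353
DDDDDU: Ā=38.1870, payoff=91.0830, prob=0.002149
UDDDDU: Ā=73.2944, payoff=55.9756, prob=0.004656
DUDDDU: Ā=59.6144, payoff=69.6556, prob=0.004656
UUDDDU: Ā=114.4211, payoff=14.8489, prob=0.010087
DDUDDU: Ā=51.1328, payoff=78.1372, prob=0.004656
UDUDDU: Ā=98.1419, payoff=31.1281, prob=0.010087
DUUDDU: Ā=84.4619, payoff=44.8081, prob=0.010087
UUUDDU: Ā=162.1124, payoff=0.0000, prob=0.021855
DDDUDU: Ā=45.8742, payoff=83.3958, prob=0.004656
UDDUDU: Ā=88.0488, payoff=41.2212, prob=0.010087
DUDUDU: Ā=74.3688, payoff=54.9012, prob=0.010087
UUDUDU: Ā=142.7402, payoff=0.0000, prob=0.021855
DDUUDU: Ā=65.8872, payoff=63.3828, prob=0.010087
UDUUDU: Ā=126.4610, payoff=2.8090, prob=0.021855
DUUUDU: Ā=112.7810, payoff=16.4890, prob=0.021855
UUUUDU: Ā=216.4667, payoff=0.0000, prob=0.047353
DDDDUU: Ā=42.6139, payoff=86.6561, prob=0.004656
UDDDUU: Ā=81.7911, payoff=47.4789, prob=0.010087
DUDDUU: Ā=68.1111, payoff=61.1589, prob=0.010087
UUDDUU: Ā=130.7294, payoff=0.0000, prob=0.021855
DDUDUU: Ā=59.6295, payoff=69.6405, prob=0.010087
UDUDUU: Ā=114.4502, payoff=14.8198, prob=0.021855
DUUDUU: Ā=100.7702, payoff=28.4998, prob=0.021855
UUUDUU: Ā=193.4138, payoff=0.0000, prob=0.047353
DDDUUU: Ā=54.3709, payoff=74.8991, prob=0.010087
UDDUUU: Ā=104.3571, payoff=24.9129, prob=0.021855
DUDUUU: Ā=90.6771, payoff=38.5929, prob=0.021855
UUDUUU: Ā=174.0415, payoff=0.0000, prob=0.047353
DDUUUU: Ā=82.1955, payoff=47.0745, prob=0.021855
UDUUUU: Ā=157.7623, payoff=0.0000, prob=0.047353
DUUUUU: Ā=144.0823, payoff=0.0000, prob=0.047353
UUUUUU: Ā=276.5451, payoff=0.0000, prob=0.102598
Price = Σ prob·payoff / R^6 = 16.774716 / 1.061520 = 15.8025

price = 15.8025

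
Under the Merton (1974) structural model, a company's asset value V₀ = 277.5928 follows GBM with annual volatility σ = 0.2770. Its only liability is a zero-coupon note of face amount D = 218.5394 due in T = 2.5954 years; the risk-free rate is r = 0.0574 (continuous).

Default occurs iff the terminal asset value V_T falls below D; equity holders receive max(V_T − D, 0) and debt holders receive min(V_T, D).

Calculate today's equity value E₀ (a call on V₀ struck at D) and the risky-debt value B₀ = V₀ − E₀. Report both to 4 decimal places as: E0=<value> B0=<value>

Apply the equity-as-call identities (strike 218.5394, horizon 2.5954 years):
d₁ = [ln(V₀/D) + (r + σ²/2)T] / (σ√T)
   = [ln(277.5928/218.5394) + (0.0574 + 0.5·0.2770²)·2.5954] / (0.2770·√2.5954)
   = [0.239189 + 0.248547] / 0.446254 = 1.092957
d₂ = d₁ − σ√T = 1.092957 − 0.446254 = 0.646703
N(d₁) = 0.862794,  N(d₂) = 0.741088,  e^(−rT) = 0.861590
E₀ = V₀·N(d₁) − D·e^(−rT)·N(d₂)
   = 277.5928·0.862794 − 218.5394·0.861590·0.741088 = 99.964872
B₀ = V₀ − E₀ = 277.5928 − 99.964872 = 177.627928

E0=99.9649 B0=177.6279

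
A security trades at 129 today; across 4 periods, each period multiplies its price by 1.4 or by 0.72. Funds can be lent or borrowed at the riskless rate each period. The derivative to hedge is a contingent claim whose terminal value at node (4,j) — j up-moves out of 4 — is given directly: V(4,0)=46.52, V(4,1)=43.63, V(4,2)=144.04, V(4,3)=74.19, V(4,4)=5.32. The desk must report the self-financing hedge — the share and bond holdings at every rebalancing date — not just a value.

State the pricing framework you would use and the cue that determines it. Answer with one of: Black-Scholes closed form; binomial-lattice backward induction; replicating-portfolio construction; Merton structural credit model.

framework: replicating-portfolio construction

Key observation: the mandate to exhibit the hedge at every date and state singles out the replicating-portfolio construction on the 4-period tree with factors 1.4 and 0.72 from 129.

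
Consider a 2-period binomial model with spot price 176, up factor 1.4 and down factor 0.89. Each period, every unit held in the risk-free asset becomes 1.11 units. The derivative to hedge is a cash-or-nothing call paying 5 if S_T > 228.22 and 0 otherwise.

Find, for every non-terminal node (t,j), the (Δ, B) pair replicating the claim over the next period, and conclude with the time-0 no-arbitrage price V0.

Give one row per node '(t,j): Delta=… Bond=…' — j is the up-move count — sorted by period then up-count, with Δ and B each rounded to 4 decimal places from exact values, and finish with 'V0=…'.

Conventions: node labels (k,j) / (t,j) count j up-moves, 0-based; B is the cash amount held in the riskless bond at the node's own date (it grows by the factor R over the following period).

(0,0): Delta=0.0216 Bond=-3.0549
(1,0): Delta=0.0000 Bond=0.0000
(1,1): Delta=0.0398 Bond=-7.8608
V0=0.7551

The replicating-portfolio and risk-neutral prices coincide; use p* = (1.11−0.89)/(1.4−0.89) = 0.4314 for the latter.
Payoffs at expiry: V(2,0)=0.0000, V(2,1)=0.0000, V(2,2)=5.0000
(1,0): S=156.6400. Δ = (V_up−V_dn)/(S_up−S_dn) = (0.0000−0.0000)/(219.2960−139.4096) = 0.0000. V = [p*·0.0000 + (1−p*)·0.0000]/1.11 = 0.0000. B = V − Δ·S = 0.0000.
(1,1): S=246.4000. Δ = (V_up−V_dn)/(S_up−S_dn) = (5.0000−0.0000)/(344.9600−219.2960) = 0.0398. V = [p*·5.0000 + (1−p*)·0.0000]/1.11 = 1.9431. B = V − Δ·S = -7.8608.
(0,0): S=176.0000. Δ = (V_up−V_dn)/(S_up−S_dn) = (1.9431−0.0000)/(246.4000−156.6400) = 0.0216. V = [p*·1.9431 + (1−p*)·0.0000]/1.11 = 0.7551. B = V − Δ·S = -3.0549.
Verification: the root portfolio costs Δ(0,0)·S0 + B(0,0) = 0.7551, matching V0.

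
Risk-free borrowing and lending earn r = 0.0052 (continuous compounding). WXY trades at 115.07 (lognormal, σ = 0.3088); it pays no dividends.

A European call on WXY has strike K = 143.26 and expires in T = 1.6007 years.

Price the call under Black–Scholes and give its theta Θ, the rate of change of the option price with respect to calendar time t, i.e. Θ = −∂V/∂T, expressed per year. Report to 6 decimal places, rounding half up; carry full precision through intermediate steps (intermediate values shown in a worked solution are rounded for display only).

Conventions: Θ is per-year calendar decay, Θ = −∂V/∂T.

price = 9.192962
Θ = -5.450850

σ√T = 0.3088·√1.6007 = 0.390690
d₁ = (ln(S/K) + (r+σ²/2)T) / (σ√T) = (ln(115.07/143.26) + (0.0052+0.3088²/2)·1.6007) / 0.390690 = (-0.219121 + 0.084643) / 0.390690 = -0.344205
d₂ = d₁ − σ√T = -0.344205 − 0.390690 = -0.734895
e^{−rT} = 0.991711
N(d₁) = 0.365346,  N(d₂) = 0.231202
Call price V = S·N(d₁) − K·e^{−rT}·N(d₂) = 42.040359 − 32.847396 = 9.192962
φ(d₁) = (1/√(2π))·e^{−d₁²/2} = 0.375996
Θ = −S·φ(d₁)·σ/(2√T) − r·K·e^{−rT}·N(d₂) = −5.280043 − 0.170806 = -5.450850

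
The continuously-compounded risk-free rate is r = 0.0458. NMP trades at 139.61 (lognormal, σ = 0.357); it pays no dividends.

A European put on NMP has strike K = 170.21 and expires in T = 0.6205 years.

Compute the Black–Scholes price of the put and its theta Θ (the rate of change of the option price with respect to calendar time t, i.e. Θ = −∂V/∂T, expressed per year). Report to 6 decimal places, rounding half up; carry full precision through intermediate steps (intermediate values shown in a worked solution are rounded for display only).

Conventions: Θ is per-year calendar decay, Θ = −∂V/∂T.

σ√T = 0.357·√0.6205 = 0.281215
d₁ = (ln(S/K) + (r+σ²/2)T) / (σ√T) = (ln(139.61/170.21) + (0.0458+0.357²/2)·0.6205) / 0.281215 = (-0.198180 + 0.067960) / 0.281215 = -0.463062
d₂ = d₁ − σ√T = -0.463062 − 0.281215 = -0.744278
e^{−rT} = 0.971981
N(−d₁) = 0.678340,  N(−d₂) = 0.771646
Put price V = K·e^{−rT}·N(−d₂) − S·N(−d₁) = 127.661763 − 94.703057 = 32.958706
φ(d₁) = (1/√(2π))·e^{−d₁²/2} = 0.358383
Θ = −S·φ(d₁)·σ/(2√T) + r·K·e^{−rT}·N(−d₂) = −11.337878 + 5.846909 = -5.490970

price = 32.958706
Θ = -5.490970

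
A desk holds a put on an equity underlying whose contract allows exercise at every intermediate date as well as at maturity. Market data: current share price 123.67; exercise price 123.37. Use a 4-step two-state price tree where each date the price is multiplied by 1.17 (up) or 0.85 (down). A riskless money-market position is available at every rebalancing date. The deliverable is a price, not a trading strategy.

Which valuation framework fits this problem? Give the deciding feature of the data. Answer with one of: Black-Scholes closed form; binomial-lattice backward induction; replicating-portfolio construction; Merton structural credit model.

framework: binomial-lattice backward induction

Key observation: with exercise allowed before expiry on a discrete up/down model (4 steps from spot 123.67), the strike-123.37 put's value must be rolled back through the tree testing early exercise at each node.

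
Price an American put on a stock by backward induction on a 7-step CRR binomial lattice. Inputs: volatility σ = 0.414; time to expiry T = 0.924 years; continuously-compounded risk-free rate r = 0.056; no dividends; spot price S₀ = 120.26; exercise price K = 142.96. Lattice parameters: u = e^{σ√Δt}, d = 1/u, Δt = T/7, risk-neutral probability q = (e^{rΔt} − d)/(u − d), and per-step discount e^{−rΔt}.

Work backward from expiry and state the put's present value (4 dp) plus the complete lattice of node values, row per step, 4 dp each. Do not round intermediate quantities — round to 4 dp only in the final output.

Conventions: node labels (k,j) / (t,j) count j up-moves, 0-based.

price = 30.3329
tree:
30.3329
41.1900 19.3600
53.9429 28.3857 10.1489
66.3739 40.0734 16.5083 3.6056
77.0690 53.9429 26.0762 6.6826 0.4198
86.2706 66.3739 39.4941 12.3413 0.8245 0.0000
94.1871 77.0690 53.9429 22.7000 1.6192 0.0000 0.0000
100.9982 86.2706 66.3739 39.4941 3.1800 0.0000 0.0000 0.0000

Δt=0.13200, u=1.16231, d=0.86035, q=0.48704, disc=e^(-rΔt)=0.99264
k=7 terminal: V=max(K-S,0) → 100.9982 86.2706 66.3739 39.4941 3.1800 0.0000 0.0000 0.0000
k=6: j=0 S=48.7729 intr=94.1871 cont=93.1343 V=94.1871[EX]; j=1 S=65.8910 intr=77.0690 cont=76.0162 V=77.0690[EX]; j=2 S=89.0171 intr=53.9429 cont=52.8900 V=53.9429[EX]; j=3 S=120.2600 intr=22.7000 cont=21.6471 V=22.7000[EX]; j=4 S=162.4684 intr=0.0000 cont=1.6192 V=1.6192[hold]; j=5 S=219.4909 intr=0.0000 cont=0.0000 V=0.0000[hold]; j=6 S=296.5269 intr=0.0000 cont=0.0000 V=0.0000[hold]
k=5: j=0 S=56.6894 intr=86.2706 cont=85.2177 V=86.2706[EX]; j=1 S=76.5861 intr=66.3739 cont=65.3211 V=66.3739[EX]; j=2 S=103.4659 intr=39.4941 cont=38.4412 V=39.4941[EX]; j=3 S=139.7800 intr=3.1800 cont=12.3413 V=12.3413[hold]; j=4 S=188.8394 intr=0.0000 cont=0.8245 V=0.8245[hold]; j=5 S=255.1175 intr=0.0000 cont=0.0000 V=0.0000[hold]
k=4: j=0 S=65.8910 intr=77.0690 cont=76.0162 V=77.0690[EX]; j=1 S=89.0171 intr=53.9429 cont=52.8900 V=53.9429[EX]; j=2 S=120.2600 intr=22.7000 cont=26.0762 V=26.0762[hold]; j=3 S=162.4684 intr=0.0000 cont=6.6826 V=6.6826[hold]; j=4 S=219.4909 intr=0.0000 cont=0.4198 V=0.4198[hold]
k=3: j=0 S=76.5861 intr=66.3739 cont=65.3211 V=66.3739[EX]; j=1 S=103.4659 intr=39.4941 cont=40.0734 V=40.0734[hold]; j=2 S=139.7800 intr=3.1800 cont=16.5083 V=16.5083[hold]; j=3 S=188.8394 intr=0.0000 cont=3.6056 V=3.6056[hold]
k=2: j=0 S=89.0171 intr=53.9429 cont=53.1701 V=53.9429[EX]; j=1 S=120.2600 intr=22.7000 cont=28.3857 V=28.3857[hold]; j=2 S=162.4684 intr=0.0000 cont=10.1489 V=10.1489[hold]
k=1: j=0 S=103.4659 intr=39.4941 cont=41.1900 V=41.1900[hold]; j=1 S=139.7800 intr=3.1800 cont=19.3600 V=19.3600[hold]
k=0: j=0 S=120.2600 intr=22.7000 cont=30.3329 V=30.3329[hold]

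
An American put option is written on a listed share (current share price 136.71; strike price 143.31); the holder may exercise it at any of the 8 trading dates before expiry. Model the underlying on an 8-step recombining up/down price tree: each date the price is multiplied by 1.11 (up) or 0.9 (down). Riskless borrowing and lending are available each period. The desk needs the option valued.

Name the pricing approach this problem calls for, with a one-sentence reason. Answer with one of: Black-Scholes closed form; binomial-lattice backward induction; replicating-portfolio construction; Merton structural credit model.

framework: binomial-lattice backward induction

Key observation: the defining feature is the embedded early-exercise option across 8 discrete dates on the spot-136.71 tree; pricing the strike-143.31 put means working backward with an exercise test at every node.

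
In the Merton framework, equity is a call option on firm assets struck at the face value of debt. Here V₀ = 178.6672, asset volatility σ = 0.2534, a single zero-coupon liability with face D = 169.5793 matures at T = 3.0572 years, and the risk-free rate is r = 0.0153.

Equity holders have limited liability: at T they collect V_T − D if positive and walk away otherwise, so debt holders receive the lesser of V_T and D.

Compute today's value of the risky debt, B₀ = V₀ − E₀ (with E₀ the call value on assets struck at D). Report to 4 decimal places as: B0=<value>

B0=139.6712

Work the structural quantities from V₀ = 178.6672 against face 169.5793:
d₁ = [ln(V₀/D) + (r + σ²/2)T] / (σ√T)
   = [ln(178.6672/169.5793) + (0.0153 + 0.5·0.2534²)·3.0572] / (0.2534·√3.0572)
   = [0.052204 + 0.144929] / 0.443066 = 0.444929
d₂ = d₁ − σ√T = 0.444929 − 0.443066 = 0.001863
N(d₁) = 0.671815,  N(d₂) = 0.500743,  e^(−rT) = 0.954302
E₀ = V₀·N(d₁) − D·e^(−rT)·N(d₂)
   = 178.6672·0.671815 − 169.5793·0.954302·0.500743 = 38.996013
B₀ = V₀ − E₀ = 178.6672 − 38.996013 = 139.671187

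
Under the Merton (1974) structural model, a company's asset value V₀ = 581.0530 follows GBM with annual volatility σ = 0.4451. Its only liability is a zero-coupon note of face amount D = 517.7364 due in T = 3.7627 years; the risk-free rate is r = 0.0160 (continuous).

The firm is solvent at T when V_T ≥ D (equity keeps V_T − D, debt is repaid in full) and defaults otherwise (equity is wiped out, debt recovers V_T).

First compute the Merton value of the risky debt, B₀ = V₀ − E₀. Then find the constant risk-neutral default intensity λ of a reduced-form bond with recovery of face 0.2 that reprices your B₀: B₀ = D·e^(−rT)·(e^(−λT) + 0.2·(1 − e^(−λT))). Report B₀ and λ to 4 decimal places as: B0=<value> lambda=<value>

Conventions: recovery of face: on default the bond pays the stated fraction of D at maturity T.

Equity is a call on the firm's assets struck at D = 517.7364:
d₁ = [ln(V₀/D) + (r + σ²/2)T] / (σ√T)
   = [ln(581.0530/517.7364) + (0.0160 + 0.5·0.4451²)·3.7627] / (0.4451·√3.7627)
   = [0.115376 + 0.432925] / 0.863391 = 0.635055
d₂ = d₁ − σ√T = 0.635055 − 0.863391 = -0.228336
N(d₁) = 0.737304,  N(d₂) = 0.409693,  e^(−rT) = 0.941573
E₀ = V₀·N(d₁) − D·e^(−rT)·N(d₂)
   = 581.0530·0.737304 − 517.7364·0.941573·0.409693 = 228.692836
B₀ = V₀ − E₀ = 581.0530 − 228.692836 = 352.360164
e^(−λT) = (B₀·e^(rT)/D − 0.2)/(1 − 0.2) = (352.3602·1.062052/517.7364 − 0.2)/0.8 = 0.65351232
λ = −ln(0.65351232)/3.7627 = 0.113055

B0=352.3602 lambda=0.1131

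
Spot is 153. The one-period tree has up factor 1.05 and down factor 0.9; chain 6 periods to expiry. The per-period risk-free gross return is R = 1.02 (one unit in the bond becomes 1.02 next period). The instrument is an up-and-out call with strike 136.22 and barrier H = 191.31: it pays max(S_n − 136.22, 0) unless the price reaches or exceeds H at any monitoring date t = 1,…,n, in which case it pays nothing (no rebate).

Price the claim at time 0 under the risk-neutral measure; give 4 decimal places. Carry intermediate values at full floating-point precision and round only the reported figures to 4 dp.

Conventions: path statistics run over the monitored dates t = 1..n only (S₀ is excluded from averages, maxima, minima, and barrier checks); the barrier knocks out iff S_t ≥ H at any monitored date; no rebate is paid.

price = 14.6466

Under the martingale measure an up-move has probability p* = 0.8000; value the claim as the probability-weighted average of per-path payoffs, discounted 6 periods at R = 1.02.
Enumerate all 2^6 = 64 price paths (U = up ×1.05, D = down ×0.9); each path with k up-moves has probability p*^k·(1−p*)^(6−k).
DDDDDD: M=137.7000, payoff=0.0000, prob=0.000064
UDDDDD: M=160.6500, payoff=0.0000, prob=0.000256
DUDDDD: M=144.5850, payoff=0.0000, prob=0.000256
UUDDDD: M=168.6825, payoff=0.0000, prob=0.001024
DDUDDD: M=137.7000, payoff=0.0000, prob=0.000256
UDUDDD: M=160.6500, payoff=0.0000, prob=0.001024
DUUDDD: M=151.8142, payoff=0.0000, prob=0.001024
UUUDDD: M=177.1166, payoff=0.0000, prob=0.004096
DDDUDD: M=137.7000, payoff=0.0000, prob=0.000256
UDDUDD: M=160.6500, payoff=0.0000, prob=0.001024
DUDUDD: M=144.5850, payoff=0.0000, prob=0.001024
UUDUDD: M=168.6825, payoff=0.0000, prob=0.004096
DDUUDD: M=137.7000, payoff=0.0000, prob=0.001024
UDUUDD: M=160.6500, payoff=0.0000, prob=0.004096
DUUUDD: M=159.4050, payoff=0.0000, prob=0.004096
UUUUDD: M=185.9725, payoff=14.4177, prob=0.016384
DDDDUD: M=137.7000, payoff=0.0000, prob=0.000256
UDDDUD: M=160.6500, payoff=0.0000, prob=0.001024
DUDDUD: M=144.5850, payoff=0.0000, prob=0.001024
UUDDUD: M=168.6825, payoff=0.0000, prob=0.004096
DDUDUD: M=137.7000, payoff=0.0000, prob=0.001024
UDUDUD: M=160.6500, payoff=0.0000, prob=0.004096
DUUDUD: M=151.8142, payoff=0.0000, prob=0.004096
UUUDUD: M=177.1166, payoff=14.4177, prob=0.016384
DDDUUD: M=137.7000, payoff=0.0000, prob=0.001024
UDDUUD: M=160.6500, payoff=0.0000, prob=0.004096
DUDUUD: M=144.5850, payoff=0.0000, prob=0.004096
UUDUUD: M=168.6825, payoff=14.4177, prob=0.016384
DDUUUD: M=143.4645, payoff=0.0000, prob=0.004096
UDUUUD: M=167.3752, payoff=14.4177, prob=0.016384
DUUUUD: M=167.3752, payoff=14.4177, prob=0.016384
UUUUUD: M=195.2711, payoff=0.0000, prob=0.065536
DDDDDU: M=137.7000, payoff=0.0000, prob=0.000256
UDDDDU: M=160.6500, payoff=0.0000, prob=0.001024
DUDDDU: M=144.5850, payoff=0.0000, prob=0.001024
UUDDDU: M=168.6825, payoff=0.0000, prob=0.004096
DDUDDU: M=137.7000, payoff=0.0000, prob=0.001024
UDUDDU: M=160.6500, payoff=0.0000, prob=0.004096
DUUDDU: M=151.8142, payoff=0.0000, prob=0.004096
UUUDDU: M=177.1166, payoff=14.4177, prob=0.016384
DDDUDU: M=137.7000, payoff=0.0000, prob=0.001024
UDDUDU: M=160.6500, payoff=0.0000, prob=0.004096
DUDUDU: M=144.5850, payoff=0.0000, prob=0.004096
UUDUDU: M=168.6825, payoff=14.4177, prob=0.016384
DDUUDU: M=137.7000, payoff=0.0000, prob=0.004096
UDUUDU: M=160.6500, payoff=14.4177, prob=0.016384
DUUUDU: M=159.4050, payoff=14.4177, prob=0.016384
UUUUDU: M=185.9725, payoff=39.5240, prob=0.065536
DDDDUU: M=137.7000, payoff=0.0000, prob=0.001024
UDDDUU: M=160.6500, payoff=0.0000, prob=0.004096
DUDDUU: M=144.5850, payoff=0.0000, prob=0.004096
UUDDUU: M=168.6825, payoff=14.4177, prob=0.016384
DDUDUU: M=137.7000, payoff=0.0000, prob=0.004096
UDUDUU: M=160.6500, payoff=14.4177, prob=0.016384
DUUDUU: M=151.8142, payoff=14.4177, prob=0.016384
UUUDUU: M=177.1166, payoff=39.5240, prob=0.065536
DDDUUU: M=137.7000, payoff=0.0000, prob=0.004096
UDDUUU: M=160.6500, payoff=14.4177, prob=0.016384
DUDUUU: M=150.6377, payoff=14.4177, prob=0.016384
UUDUUU: M=175.7440, payoff=39.5240, prob=0.065536
DDUUUU: M=150.6377, payoff=14.4177, prob=0.016384
UDUUUU: M=175.7440, payoff=39.5240, prob=0.065536
DUUUUU: M=175.7440, payoff=39.5240, prob=0.065536
UUUUUU: M=205.0346, payoff=0.0000, prob=0.262144
Price = Σ prob·payoff / R^6 = 16.494506 / 1.126162 = 14.6466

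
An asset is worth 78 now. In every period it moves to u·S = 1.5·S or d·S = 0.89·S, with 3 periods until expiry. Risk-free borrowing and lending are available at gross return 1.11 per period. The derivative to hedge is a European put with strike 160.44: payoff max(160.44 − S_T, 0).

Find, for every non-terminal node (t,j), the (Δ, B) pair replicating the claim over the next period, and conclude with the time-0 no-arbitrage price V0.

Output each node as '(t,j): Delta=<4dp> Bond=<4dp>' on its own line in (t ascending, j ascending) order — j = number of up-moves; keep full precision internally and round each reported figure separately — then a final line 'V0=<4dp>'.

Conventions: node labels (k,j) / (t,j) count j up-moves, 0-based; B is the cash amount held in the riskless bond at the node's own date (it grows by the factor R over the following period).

No-arbitrage ⇒ martingale measure with p* = (R−d)/(u−d) = 0.3607.
Expiry values: V(3,0)=105.4524, V(3,1)=67.7643, V(3,2)=4.2450, V(3,3)=0.0000
Node (2,0) S=61.7838: V=(p*·67.7643+(1−p*)·105.4524)/1.11=82.7567; Δ=(67.7643−105.4524)/(92.6757−54.9876)=-1.0000; B=V−Δ·S=144.5405
Node (2,1) S=104.1300: V=(p*·4.2450+(1−p*)·67.7643)/1.11=40.4105; Δ=(4.2450−67.7643)/(156.1950−92.6757)=-1.0000; B=V−Δ·S=144.5405
Node (2,2) S=175.5000: V=(p*·0.0000+(1−p*)·4.2450)/1.11=2.4451; Δ=(0.0000−4.2450)/(263.2500−156.1950)=-0.0397; B=V−Δ·S=9.4041
Node (1,0) S=69.4200: V=(p*·40.4105+(1−p*)·82.7567)/1.11=60.7967; Δ=(40.4105−82.7567)/(104.1300−61.7838)=-1.0000; B=V−Δ·S=130.2167
Node (1,1) S=117.0000: V=(p*·2.4451+(1−p*)·40.4105)/1.11=24.0703; Δ=(2.4451−40.4105)/(175.5000−104.1300)=-0.5320; B=V−Δ·S=86.3088
Node (0,0) S=78.0000: V=(p*·24.0703+(1−p*)·60.7967)/1.11=42.8389; Δ=(24.0703−60.7967)/(117.0000−69.4200)=-0.7719; B=V−Δ·S=103.0460
Check: Δ(0,0)·S0 + B(0,0) = 42.8389 = V0.

(0,0): Delta=-0.7719 Bond=103.0460
(1,0): Delta=-1.0000 Bond=130.2167
(1,1): Delta=-0.5320 Bond=86.3088
(2,0): Delta=-1.0000 Bond=144.5405
(2,1): Delta=-1.0000 Bond=144.5405
(2,2): Delta=-0.0397 Bond=9.4041
V0=42.8389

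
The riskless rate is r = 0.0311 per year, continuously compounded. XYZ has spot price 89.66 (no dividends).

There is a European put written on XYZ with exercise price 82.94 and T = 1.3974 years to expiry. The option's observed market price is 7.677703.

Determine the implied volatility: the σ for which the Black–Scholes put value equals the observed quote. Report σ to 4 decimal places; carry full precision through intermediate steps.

At σ = 0.3060 the Black–Scholes value reproduces the quote:
σ√T = 0.306·√1.3974 = 0.361728
d₁ = (ln(S/K) + (r+σ²/2)T) / (σ√T) = (ln(89.66/82.94) + (0.0311+0.306²/2)·1.3974) / 0.361728 = (0.077907 + 0.108883) / 0.361728 = 0.516383
d₂ = d₁ − σ√T = 0.516383 − 0.361728 = 0.154655
e^{−rT} = 0.957472
N(−d₁) = 0.302794,  N(−d₂) = 0.438547
V = K·e^{−rT}·N(−d₂) − S·N(−d₁) = 34.826179 − 27.148475 = 7.677703 (equal to the quote); since ∂V/∂σ > 0 for all σ, the implied volatility is unique

sigma = 0.3060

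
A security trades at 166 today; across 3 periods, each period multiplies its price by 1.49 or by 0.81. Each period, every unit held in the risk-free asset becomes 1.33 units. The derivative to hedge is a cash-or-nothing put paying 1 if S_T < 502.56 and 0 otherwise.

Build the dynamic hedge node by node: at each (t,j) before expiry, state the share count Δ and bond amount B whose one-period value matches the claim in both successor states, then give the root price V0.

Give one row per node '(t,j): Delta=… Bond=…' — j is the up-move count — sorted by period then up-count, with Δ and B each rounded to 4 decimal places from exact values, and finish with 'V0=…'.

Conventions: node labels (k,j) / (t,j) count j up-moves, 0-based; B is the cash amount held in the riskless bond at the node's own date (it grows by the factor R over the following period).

Risk-neutral probability p* = (R−d)/(u−d) = (1.33−0.81)/(1.49−0.81) = 0.7647.
Terminal payoffs: V(3,0)=1.0000, V(3,1)=1.0000, V(3,2)=1.0000, V(3,3)=0.0000
(2,0): S=108.9126. Δ = (V_up−V_dn)/(S_up−S_dn) = (1.0000−1.0000)/(162.2798−88.2192) = 0.0000. V = [p*·1.0000 + (1−p*)·1.0000]/1.33 = 0.7519. B = V − Δ·S = 0.7519.
(2,1): S=200.3454. Δ = (V_up−V_dn)/(S_up−S_dn) = (1.0000−1.0000)/(298.5146−162.2798) = 0.0000. V = [p*·1.0000 + (1−p*)·1.0000]/1.33 = 0.7519. B = V − Δ·S = 0.7519.
(2,2): S=368.5366. Δ = (V_up−V_dn)/(S_up−S_dn) = (0.0000−1.0000)/(549.1195−298.5146) = -0.0040. V = [p*·0.0000 + (1−p*)·1.0000]/1.33 = 0.1769. B = V − Δ·S = 1.6475.
(1,0): S=134.4600. Δ = (V_up−V_dn)/(S_up−S_dn) = (0.7519−0.7519)/(200.3454−108.9126) = 0.0000. V = [p*·0.7519 + (1−p*)·0.7519]/1.33 = 0.5653. B = V − Δ·S = 0.5653.
(1,1): S=247.3400. Δ = (V_up−V_dn)/(S_up−S_dn) = (0.1769−0.7519)/(368.5366−200.3454) = -0.0034. V = [p*·0.1769 + (1−p*)·0.7519]/1.33 = 0.2347. B = V − Δ·S = 1.0803.
(0,0): S=166.0000. Δ = (V_up−V_dn)/(S_up−S_dn) = (0.2347−0.5653)/(247.3400−134.4600) = -0.0029. V = [p*·0.2347 + (1−p*)·0.5653]/1.33 = 0.2350. B = V − Δ·S = 0.7211.
Sanity check at the root: Δ(0,0)·S0 + B(0,0) reproduces V0 = 0.2350.

(0,0): Delta=-0.0029 Bond=0.7211
(1,0): Delta=0.0000 Bond=0.5653
(1,1): Delta=-0.0034 Bond=1.0803
(2,0): Delta=0.0000 Bond=0.7519
(2,1): Delta=0.0000 Bond=0.7519
(2,2): Delta=-0.0040 Bond=1.6475
V0=0.2350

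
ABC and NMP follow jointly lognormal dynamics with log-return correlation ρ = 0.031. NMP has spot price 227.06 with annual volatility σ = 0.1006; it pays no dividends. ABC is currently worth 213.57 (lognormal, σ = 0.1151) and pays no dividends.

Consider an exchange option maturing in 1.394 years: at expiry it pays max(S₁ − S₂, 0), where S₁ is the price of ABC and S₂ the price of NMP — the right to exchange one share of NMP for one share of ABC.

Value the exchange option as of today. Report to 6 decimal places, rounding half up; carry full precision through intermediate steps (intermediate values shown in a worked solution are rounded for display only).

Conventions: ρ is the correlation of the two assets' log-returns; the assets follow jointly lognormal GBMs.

exchange price = 9.767191

σ_eff = √(σ₁² + σ₂² − 2ρσ₁σ₂) = √(0.1151² + 0.1006² − 2·0.031·0.1151·0.1006) = 0.150501
d₁ = (ln(S₁/S₂) + (q₂ − q₁ + σ_eff²/2)T) / (σ_eff√T) = (ln(213.57/227.06) + (0.0 − 0.0 + 0.011325)·1.394) / 0.177693 = -0.255848
d₂ = d₁ − σ_eff√T = -0.255848 − 0.177693 = -0.433540
N(d₁) = 0.399034,  N(d₂) = 0.332311
V = S₁·e^{−q₁T}·N(d₁) − S₂·e^{−q₂T}·N(d₂) = 85.221754 − 75.454564 = 9.767191
Key observation: the rate r is irrelevant here: denominating values in NMP turns the exchange into a ratio option on S₁/S₂, and discounting at r drops out.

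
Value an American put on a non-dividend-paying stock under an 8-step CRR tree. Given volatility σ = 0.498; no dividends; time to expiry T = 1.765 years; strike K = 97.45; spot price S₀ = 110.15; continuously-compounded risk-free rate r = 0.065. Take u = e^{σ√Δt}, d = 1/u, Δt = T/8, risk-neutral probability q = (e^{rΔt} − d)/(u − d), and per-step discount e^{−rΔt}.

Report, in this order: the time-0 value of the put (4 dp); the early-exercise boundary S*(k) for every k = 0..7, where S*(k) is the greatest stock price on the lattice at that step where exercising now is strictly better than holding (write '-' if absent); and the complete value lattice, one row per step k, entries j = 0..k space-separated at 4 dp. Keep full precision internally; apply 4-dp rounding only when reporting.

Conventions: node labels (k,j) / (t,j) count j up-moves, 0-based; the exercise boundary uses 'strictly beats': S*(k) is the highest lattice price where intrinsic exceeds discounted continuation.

Δt=0.22062, u=1.26354, d=0.79143, q=0.47238, disc=e^(-rΔt)=0.98576
k=8 terminal: V=max(K-S,0) → 80.4956 70.3819 54.2351 28.4563 0.0000 0.0000 0.0000 0.0000 0.0000
k=7: j=0 S=21.4225 intr=76.0275 cont=74.6399 V=76.0275[EX]; j=1 S=34.2016 intr=63.2484 cont=61.8609 V=63.2484[EX]; j=2 S=54.6036 intr=42.8464 cont=41.4589 V=42.8464[EX]; j=3 S=87.1760 intr=10.2740 cont=14.8003 V=14.8003[hold]; j=4 S=139.1785 intr=0.0000 cont=0.0000 V=0.0000[hold]; j=5 S=222.2018 intr=0.0000 cont=0.0000 V=0.0000[hold]; j=6 S=354.7504 intr=0.0000 cont=0.0000 V=0.0000[hold]; j=7 S=566.3674 intr=0.0000 cont=0.0000 V=0.0000[hold]  S*(7)=54.6036
k=6: j=0 S=27.0681 intr=70.3819 cont=68.9943 V=70.3819[EX]; j=1 S=43.2149 intr=54.2351 cont=52.8475 V=54.2351[EX]; j=2 S=68.9937 intr=28.4563 cont=29.1765 V=29.1765[hold]; j=3 S=110.1500 intr=0.0000 cont=7.6977 V=7.6977[hold]; j=4 S=175.8571 intr=0.0000 cont=0.0000 V=0.0000[hold]; j=5 S=280.7600 intr=0.0000 cont=0.0000 V=0.0000[hold]; j=6 S=448.2399 intr=0.0000 cont=0.0000 V=0.0000[hold]  S*(6)=43.2149
k=5: j=0 S=34.2016 intr=63.2484 cont=61.8609 V=63.2484[EX]; j=1 S=54.6036 intr=42.8464 cont=41.7942 V=42.8464[EX]; j=2 S=87.1760 intr=10.2740 cont=18.7594 V=18.7594[hold]; j=3 S=139.1785 intr=0.0000 cont=4.0036 V=4.0036[hold]; j=4 S=222.2018 intr=0.0000 cont=0.0000 V=0.0000[hold]; j=5 S=354.7504 intr=0.0000 cont=0.0000 V=0.0000[hold]  S*(5)=54.6036
k=4: j=0 S=43.2149 intr=54.2351 cont=52.8475 V=54.2351[EX]; j=1 S=68.9937 intr=28.4563 cont=31.0201 V=31.0201[hold]; j=2 S=110.1500 intr=0.0000 cont=11.6212 V=11.6212[hold]; j=3 S=175.8571 intr=0.0000 cont=2.0823 V=2.0823[hold]; j=4 S=280.7600 intr=0.0000 cont=0.0000 V=0.0000[hold]  S*(4)=43.2149
k=3: j=0 S=54.6036 intr=42.8464 cont=42.6527 V=42.8464[EX]; j=1 S=87.1760 intr=10.2740 cont=21.5452 V=21.5452[hold]; j=2 S=139.1785 intr=0.0000 cont=7.0139 V=7.0139[hold]; j=3 S=222.2018 intr=0.0000 cont=1.0830 V=1.0830[hold]  S*(3)=54.6036
k=2: j=0 S=68.9937 intr=28.4563 cont=32.3173 V=32.3173[hold]; j=1 S=110.1500 intr=0.0000 cont=14.4719 V=14.4719[hold]; j=2 S=175.8571 intr=0.0000 cont=4.1523 V=4.1523[hold]  S*(2)=-
k=1: j=0 S=87.1760 intr=10.2740 cont=23.5473 V=23.5473[hold]; j=1 S=139.1785 intr=0.0000 cont=9.4604 V=9.4604[hold]  S*(1)=-
k=0: j=0 S=110.1500 intr=0.0000 cont=16.6524 V=16.6524[hold]  S*(0)=-

price = 16.6524
boundary = - - - 54.6036 43.2149 54.6036 43.2149 54.6036
tree:
16.6524
23.5473 9.4604
32.3173 14.4719 4.1523
42.8464 21.5452 7.0139 1.0830
54.2351 31.0201 11.6212 2.0823 0.0000
63.2484 42.8464 18.7594 4.0036 0.0000 0.0000
70.3819 54.2351 29.1765 7.6977 0.0000 0.0000 0.0000
76.0275 63.2484 42.8464 14.8003 0.0000 0.0000 0.0000 0.0000
80.4956 70.3819 54.2351 28.4563 0.0000 0.0000 0.0000 0.0000 0.0000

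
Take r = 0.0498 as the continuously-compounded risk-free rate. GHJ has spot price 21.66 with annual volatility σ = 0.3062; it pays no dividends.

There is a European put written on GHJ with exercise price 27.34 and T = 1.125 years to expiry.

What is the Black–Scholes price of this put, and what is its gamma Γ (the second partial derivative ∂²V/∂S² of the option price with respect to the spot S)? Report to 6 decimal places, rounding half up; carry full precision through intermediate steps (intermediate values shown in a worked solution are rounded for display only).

price = 5.597745
Γ = 0.052717

σ√T = 0.3062·√1.125 = 0.324774
d₁ = (ln(S/K) + (r+σ²/2)T) / (σ√T) = (ln(21.66/27.34) + (0.0498+0.3062²/2)·1.125) / 0.324774 = (-0.232884 + 0.108764) / 0.324774 = -0.382172
d₂ = d₁ − σ√T = -0.382172 − 0.324774 = -0.706946
e^{−rT} = 0.945515
N(−d₁) = 0.648833,  N(−d₂) = 0.760200
Put price V = K·e^{−rT}·N(−d₂) − S·N(−d₁) = 19.651467 − 14.053722 = 5.597745
φ(d₁) = (1/√(2π))·e^{−d₁²/2} = 0.370847
Γ = φ(d₁) / (S·σ·√T) = 0.052717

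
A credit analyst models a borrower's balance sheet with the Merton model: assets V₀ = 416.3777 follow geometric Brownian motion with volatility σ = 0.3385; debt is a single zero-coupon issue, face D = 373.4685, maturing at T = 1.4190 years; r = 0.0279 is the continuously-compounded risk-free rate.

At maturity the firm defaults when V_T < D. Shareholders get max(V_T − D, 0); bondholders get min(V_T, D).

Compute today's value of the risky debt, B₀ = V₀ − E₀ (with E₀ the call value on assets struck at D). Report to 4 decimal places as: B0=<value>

B0=321.6513

With assets at 416.3777 and a single debt payment of 373.4685 at 1.4190 years:
d₁ = [ln(V₀/D) + (r + σ²/2)T] / (σ√T)
   = [ln(416.3777/373.4685) + (0.0279 + 0.5·0.3385²)·1.4190] / (0.3385·√1.4190)
   = [0.108759 + 0.120886] / 0.403227 = 0.569518
d₂ = d₁ − σ√T = 0.569518 − 0.403227 = 0.166291
N(d₁) = 0.715498,  N(d₂) = 0.566036,  e^(−rT) = 0.961183
E₀ = V₀·N(d₁) − D·e^(−rT)·N(d₂)
   = 416.3777·0.715498 − 373.4685·0.961183·0.566036 = 94.726393
B₀ = V₀ − E₀ = 416.3777 − 94.726393 = 321.651307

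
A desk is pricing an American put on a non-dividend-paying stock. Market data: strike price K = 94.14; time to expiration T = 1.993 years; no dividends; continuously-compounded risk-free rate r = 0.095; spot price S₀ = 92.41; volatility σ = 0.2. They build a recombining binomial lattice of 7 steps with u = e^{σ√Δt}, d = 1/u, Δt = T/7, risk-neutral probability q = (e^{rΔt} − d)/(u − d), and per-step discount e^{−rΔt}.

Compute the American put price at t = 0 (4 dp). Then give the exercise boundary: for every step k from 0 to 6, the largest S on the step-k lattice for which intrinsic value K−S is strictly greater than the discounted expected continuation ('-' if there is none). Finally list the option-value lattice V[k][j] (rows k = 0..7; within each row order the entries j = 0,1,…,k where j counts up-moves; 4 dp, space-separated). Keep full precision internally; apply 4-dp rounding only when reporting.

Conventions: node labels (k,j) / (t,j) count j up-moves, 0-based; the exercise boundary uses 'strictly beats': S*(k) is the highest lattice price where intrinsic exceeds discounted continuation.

Δt=0.28471  u=1.11262  d=0.89878  q=0.60156  discount=0.97331
step 7 (expiry): payoffs max(K−S,0) = 50.3584 39.9417 27.0467 11.0838 0.0000 0.0000 0.0000 0.0000
step 6: (k=6,j=0): S=48.7123, K−S=45.4277, hold=42.9155 ⇒ V=45.4277 exercise | (k=6,j=1): S=60.3021, K−S=33.8379, hold=31.3258 ⇒ V=33.8379 exercise | (k=6,j=2): S=74.6493, K−S=19.4907, hold=16.9786 ⇒ V=19.4907 exercise | (k=6,j=3): S=92.4100, K−S=1.7300, hold=4.2984 ⇒ V=4.2984 continue | (k=6,j=4): S=114.3964, K−S=0.0000, hold=0.0000 ⇒ V=0.0000 continue | (k=6,j=5): S=141.6139, K−S=0.0000, hold=0.0000 ⇒ V=0.0000 continue | (k=6,j=6): S=175.3070, K−S=0.0000, hold=0.0000 ⇒ V=0.0000 continue  boundary S*=74.6493
step 5: (k=5,j=0): S=54.1983, K−S=39.9417, hold=37.4296 ⇒ V=39.9417 exercise | (k=5,j=1): S=67.0933, K−S=27.0467, hold=24.5346 ⇒ V=27.0467 exercise | (k=5,j=2): S=83.0562, K−S=11.0838, hold=10.0754 ⇒ V=11.0838 exercise | (k=5,j=3): S=102.8172, K−S=0.0000, hold=1.6670 ⇒ V=1.6670 continue | (k=5,j=4): S=127.2797, K−S=0.0000, hold=0.0000 ⇒ V=0.0000 continue | (k=5,j=5): S=157.5624, K−S=0.0000, hold=0.0000 ⇒ V=0.0000 continue  boundary S*=83.0562
step 4: (k=4,j=0): S=60.3021, K−S=33.8379, hold=31.3258 ⇒ V=33.8379 exercise | (k=4,j=1): S=74.6493, K−S=19.4907, hold=16.9786 ⇒ V=19.4907 exercise | (k=4,j=2): S=92.4100, K−S=1.7300, hold=5.2744 ⇒ V=5.2744 continue | (k=4,j=3): S=114.3964, K−S=0.0000, hold=0.6465 ⇒ V=0.6465 continue | (k=4,j=4): S=141.6139, K−S=0.0000, hold=0.0000 ⇒ V=0.0000 continue  boundary S*=74.6493
step 3: (k=3,j=0): S=67.0933, K−S=27.0467, hold=24.5346 ⇒ V=27.0467 exercise | (k=3,j=1): S=83.0562, K−S=11.0838, hold=10.6469 ⇒ V=11.0838 exercise | (k=3,j=2): S=102.8172, K−S=0.0000, hold=2.4240 ⇒ V=2.4240 continue | (k=3,j=3): S=127.2797, K−S=0.0000, hold=0.2507 ⇒ V=0.2507 continue  boundary S*=83.0562
step 2: (k=2,j=0): S=74.6493, K−S=19.4907, hold=16.9786 ⇒ V=19.4907 exercise | (k=2,j=1): S=92.4100, K−S=1.7300, hold=5.7176 ⇒ V=5.7176 continue | (k=2,j=2): S=114.3964, K−S=0.0000, hold=1.0868 ⇒ V=1.0868 continue  boundary S*=74.6493
step 1: (k=1,j=0): S=83.0562, K−S=11.0838, hold=10.9064 ⇒ V=11.0838 exercise | (k=1,j=1): S=102.8172, K−S=0.0000, hold=2.8537 ⇒ V=2.8537 continue  boundary S*=83.0562
step 0: (k=0,j=0): S=92.4100, K−S=1.7300, hold=5.9692 ⇒ V=5.9692 continue  boundary S*=-

price = 5.9692
boundary = - 83.0562 74.6493 83.0562 74.6493 83.0562 74.6493
tree:
5.9692
11.0838 2.8537
19.4907 5.7176 1.0868
27.0467 11.0838 2.4240 0.2507
33.8379 19.4907 5.2744 0.6465 0.0000
39.9417 27.0467 11.0838 1.6670 0.0000 0.0000
45.4277 33.8379 19.4907 4.2984 0.0000 0.0000 0.0000
50.3584 39.9417 27.0467 11.0838 0.0000 0.0000 0.0000 0.0000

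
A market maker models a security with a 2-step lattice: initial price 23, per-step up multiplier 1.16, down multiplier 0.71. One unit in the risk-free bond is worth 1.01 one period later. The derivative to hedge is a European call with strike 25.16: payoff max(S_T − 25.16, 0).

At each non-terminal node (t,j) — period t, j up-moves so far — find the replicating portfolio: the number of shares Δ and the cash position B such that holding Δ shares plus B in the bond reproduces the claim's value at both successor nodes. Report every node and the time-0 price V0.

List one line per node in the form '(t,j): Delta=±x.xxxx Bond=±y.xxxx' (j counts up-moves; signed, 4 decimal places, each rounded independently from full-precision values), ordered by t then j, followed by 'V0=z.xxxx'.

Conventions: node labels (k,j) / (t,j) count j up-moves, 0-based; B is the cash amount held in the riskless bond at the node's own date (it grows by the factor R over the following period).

Risk-neutral probability p* = (R−d)/(u−d) = (1.01−0.71)/(1.16−0.71) = 0.6667.
Expiry values: V(2,0)=0.0000, V(2,1)=0.0000, V(2,2)=5.7888
  t=1,j=0: stock 16.3300 → up 18.9428 (V=0.0000), down 11.5943 (V=0.0000). Price 0.0000; hedge Δ=0.0000, bond B=0.0000.
  t=1,j=1: stock 26.6800 → up 30.9488 (V=5.7888), down 18.9428 (V=0.0000). Price 3.8210; hedge Δ=0.4822, bond B=-9.0430.
  t=0,j=0: stock 23.0000 → up 26.6800 (V=3.8210), down 16.3300 (V=0.0000). Price 2.5221; hedge Δ=0.3692, bond B=-5.9690.
Verification: the root portfolio costs Δ(0,0)·S0 + B(0,0) = 2.5221, matching V0.

(0,0): Delta=0.3692 Bond=-5.9690
(1,0): Delta=0.0000 Bond=0.0000
(1,1): Delta=0.4822 Bond=-9.0430
V0=2.5221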